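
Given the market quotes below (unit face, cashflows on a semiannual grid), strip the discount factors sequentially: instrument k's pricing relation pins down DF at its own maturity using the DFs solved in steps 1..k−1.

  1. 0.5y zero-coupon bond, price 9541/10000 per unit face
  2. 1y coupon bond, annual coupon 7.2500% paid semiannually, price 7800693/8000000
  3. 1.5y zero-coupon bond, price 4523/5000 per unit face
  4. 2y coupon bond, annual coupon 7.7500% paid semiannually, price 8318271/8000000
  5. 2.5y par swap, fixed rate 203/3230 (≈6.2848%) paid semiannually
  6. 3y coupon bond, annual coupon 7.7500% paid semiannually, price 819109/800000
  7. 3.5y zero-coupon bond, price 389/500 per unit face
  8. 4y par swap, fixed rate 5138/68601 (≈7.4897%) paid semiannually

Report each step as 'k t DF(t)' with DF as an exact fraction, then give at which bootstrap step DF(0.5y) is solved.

1 1/2 9541/10000
2 1 2269/2500
3 3/2 4523/5000
4 2 4489/5000
5 5/2 8579/10000
6 3 817/1000
7 7/2 389/500
8 4 7431/10000
DF(0.5y) is solved at step 1

step 1 [0.5y] zero: DF = P = 9541/10000 ≈ 0.954100
step 2 [1y] bond c/2=29/800: DF=(7800693/8000000 − 29/800·(0.954100))/(1+29/800) = 2269/2500 ≈ 0.907600
step 3 [1.5y] zero: DF = P = 4523/5000 ≈ 0.904600
step 4 [2y] bond c/2=31/800: DF=(8318271/8000000 − 31/800·(0.954100+0.907600+0.904600))/(1+31/800) = 4489/5000 ≈ 0.897800
step 5 [2.5y] swap r/2=203/6460: DF=(1 − 203/6460·(0.954100+0.907600+0.904600+0.897800))/(1+203/6460) = 8579/10000 ≈ 0.857900
step 6 [3y] bond c/2=31/800: DF=(819109/800000 − 31/800·(0.954100+0.907600+0.904600+0.897800+0.857900))/(1+31/800) = 817/1000 ≈ 0.817000
step 7 [3.5y] zero: DF = P = 389/500 ≈ 0.778000
step 8 [4y] swap r/2=2569/68601: DF=(1 − 2569/68601·(0.954100+0.907600+0.904600+0.897800+0.857900+0.817000+0.778000))/(1+2569/68601) = 7431/10000 ≈ 0.743100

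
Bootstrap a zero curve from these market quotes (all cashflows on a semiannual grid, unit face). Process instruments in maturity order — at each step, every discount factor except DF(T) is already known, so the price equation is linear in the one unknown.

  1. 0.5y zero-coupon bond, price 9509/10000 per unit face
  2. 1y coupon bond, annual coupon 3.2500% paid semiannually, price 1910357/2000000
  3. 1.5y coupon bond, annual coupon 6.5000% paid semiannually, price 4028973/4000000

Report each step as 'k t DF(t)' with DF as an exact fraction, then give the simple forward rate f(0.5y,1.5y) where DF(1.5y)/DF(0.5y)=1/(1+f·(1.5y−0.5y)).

step 1 [0.5y] zero: DF = P = 9509/10000 ≈ 0.950900
step 2 [1y] bond c/2=13/800: DF=(1910357/2000000 − 13/800·(0.950900))/(1+13/800) = 9247/10000 ≈ 0.924700
step 3 [1.5y] bond c/2=13/400: DF=(4028973/4000000 − 13/400·(0.950900+0.924700))/(1+13/400) = 1833/2000 ≈ 0.916500

1 1/2 9509/10000
2 1 9247/10000
3 3/2 1833/2000
f(0.5y,1.5y) = ((9509/10000)/(1833/2000) − 1)/(1) = 344/9165 ≈ 3.7534%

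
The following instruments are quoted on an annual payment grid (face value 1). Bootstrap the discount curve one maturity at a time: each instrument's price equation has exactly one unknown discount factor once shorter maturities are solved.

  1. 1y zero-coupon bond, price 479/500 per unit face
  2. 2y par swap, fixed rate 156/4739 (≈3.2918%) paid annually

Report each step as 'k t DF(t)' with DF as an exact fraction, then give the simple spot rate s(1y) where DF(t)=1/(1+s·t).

1 1 479/500
2 2 586/625
s(1y) = (1/(479/500) − 1)/(1) = 21/479 ≈ 4.3841%

step 1 [1y] zero: DF = P = 479/500 ≈ 0.958000
step 2 [2y] swap r/1=156/4739: DF=(1 − 156/4739·(0.958000))/(1+156/4739) = 586/625 ≈ 0.937600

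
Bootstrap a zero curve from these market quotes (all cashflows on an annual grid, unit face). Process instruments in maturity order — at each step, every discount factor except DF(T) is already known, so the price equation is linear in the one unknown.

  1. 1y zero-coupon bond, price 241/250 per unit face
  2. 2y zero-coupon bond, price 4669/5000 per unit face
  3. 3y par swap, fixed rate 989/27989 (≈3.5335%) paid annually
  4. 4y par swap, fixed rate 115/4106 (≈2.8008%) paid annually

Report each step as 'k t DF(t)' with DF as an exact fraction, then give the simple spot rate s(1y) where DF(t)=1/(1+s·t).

step 1 [1y] zero: DF = P = 241/250 ≈ 0.964000
step 2 [2y] zero: DF = P = 4669/5000 ≈ 0.933800
step 3 [3y] swap r/1=989/27989: DF=(1 − 989/27989·(0.964000+0.933800))/(1+989/27989) = 9011/10000 ≈ 0.901100
step 4 [4y] swap r/1=115/4106: DF=(1 − 115/4106·(0.964000+0.933800+0.901100))/(1+115/4106) = 1793/2000 ≈ 0.896500

1 1 241/250
2 2 4669/5000
3 3 9011/10000
4 4 1793/2000
s(1y) = (1/(241/250) − 1)/(1) = 9/241 ≈ 3.7344%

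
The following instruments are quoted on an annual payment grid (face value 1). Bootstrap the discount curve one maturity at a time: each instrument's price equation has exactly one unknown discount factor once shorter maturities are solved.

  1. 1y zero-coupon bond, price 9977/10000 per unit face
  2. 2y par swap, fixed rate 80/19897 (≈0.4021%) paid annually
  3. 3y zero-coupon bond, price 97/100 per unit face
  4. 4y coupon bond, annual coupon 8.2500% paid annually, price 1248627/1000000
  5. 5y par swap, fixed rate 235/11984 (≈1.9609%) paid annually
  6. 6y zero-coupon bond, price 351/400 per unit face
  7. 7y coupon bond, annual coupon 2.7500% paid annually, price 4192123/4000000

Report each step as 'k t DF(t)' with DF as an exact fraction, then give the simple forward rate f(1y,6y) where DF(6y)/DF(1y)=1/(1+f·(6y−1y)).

1 1 9977/10000
2 2 124/125
3 3 97/100
4 4 9279/10000
5 5 453/500
6 6 351/400
7 7 4341/5000
f(1y,6y) = ((9977/10000)/(351/400) − 1)/(5) = 1202/43875 ≈ 2.7396%

step 1 [1y] zero: DF = P = 9977/10000 ≈ 0.997700
step 2 [2y] swap r/1=80/19897: DF=(1 − 80/19897·(0.997700))/(1+80/19897) = 124/125 ≈ 0.992000
step 3 [3y] zero: DF = P = 97/100 ≈ 0.970000
step 4 [4y] bond c/1=33/400: DF=(1248627/1000000 − 33/400·(0.997700+0.992000+0.970000))/(1+33/400) = 9279/10000 ≈ 0.927900
step 5 [5y] swap r/1=235/11984: DF=(1 − 235/11984·(0.997700+0.992000+0.970000+0.927900))/(1+235/11984) = 453/500 ≈ 0.906000
step 6 [6y] zero: DF = P = 351/400 ≈ 0.877500
step 7 [7y] bond c/1=11/400: DF=(4192123/4000000 − 11/400·(0.997700+0.992000+0.970000+0.927900+0.906000+0.877500))/(1+11/400) = 4341/5000 ≈ 0.868200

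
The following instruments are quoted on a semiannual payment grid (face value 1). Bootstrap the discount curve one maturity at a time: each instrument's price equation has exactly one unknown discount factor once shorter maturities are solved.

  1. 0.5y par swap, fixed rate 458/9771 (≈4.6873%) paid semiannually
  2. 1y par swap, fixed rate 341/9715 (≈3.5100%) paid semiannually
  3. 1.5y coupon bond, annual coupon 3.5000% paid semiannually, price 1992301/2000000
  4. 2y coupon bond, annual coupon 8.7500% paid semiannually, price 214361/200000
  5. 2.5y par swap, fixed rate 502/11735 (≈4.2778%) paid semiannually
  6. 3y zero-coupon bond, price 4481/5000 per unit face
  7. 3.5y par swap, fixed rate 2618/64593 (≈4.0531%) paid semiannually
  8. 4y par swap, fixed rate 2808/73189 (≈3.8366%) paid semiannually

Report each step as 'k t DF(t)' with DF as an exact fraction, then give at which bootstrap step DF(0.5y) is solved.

step 1 [0.5y] swap r/2=229/9771: DF=(1 − 229/9771·(0))/(1+229/9771) = 9771/10000 ≈ 0.977100
step 2 [1y] swap r/2=341/19430: DF=(1 − 341/19430·(0.977100))/(1+341/19430) = 9659/10000 ≈ 0.965900
step 3 [1.5y] bond c/2=7/400: DF=(1992301/2000000 − 7/400·(0.977100+0.965900))/(1+7/400) = 591/625 ≈ 0.945600
step 4 [2y] bond c/2=7/160: DF=(214361/200000 − 7/160·(0.977100+0.965900+0.945600))/(1+7/160) = 4529/5000 ≈ 0.905800
step 5 [2.5y] swap r/2=251/11735: DF=(1 − 251/11735·(0.977100+0.965900+0.945600+0.905800))/(1+251/11735) = 2249/2500 ≈ 0.899600
step 6 [3y] zero: DF = P = 4481/5000 ≈ 0.896200
step 7 [3.5y] swap r/2=1309/64593: DF=(1 − 1309/64593·(0.977100+0.965900+0.945600+0.905800+0.899600+0.896200))/(1+1309/64593) = 8691/10000 ≈ 0.869100
step 8 [4y] swap r/2=1404/73189: DF=(1 − 1404/73189·(0.977100+0.965900+0.945600+0.905800+0.899600+0.896200+0.869100))/(1+1404/73189) = 2149/2500 ≈ 0.859600

1 1/2 9771/10000
2 1 9659/10000
3 3/2 591/625
4 2 4529/5000
5 5/2 2249/2500
6 3 4481/5000
7 7/2 8691/10000
8 4 2149/2500
DF(0.5y) is solved at step 1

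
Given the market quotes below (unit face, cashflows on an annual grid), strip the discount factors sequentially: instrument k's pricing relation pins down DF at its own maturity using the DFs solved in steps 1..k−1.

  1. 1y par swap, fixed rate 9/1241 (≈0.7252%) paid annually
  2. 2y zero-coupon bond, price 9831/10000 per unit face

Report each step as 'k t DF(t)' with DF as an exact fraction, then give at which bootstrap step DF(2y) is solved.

step 1 [1y] swap r/1=9/1241: DF=(1 − 9/1241·(0))/(1+9/1241) = 1241/1250 ≈ 0.992800
step 2 [2y] zero: DF = P = 9831/10000 ≈ 0.983100

1 1 1241/1250
2 2 9831/10000
DF(2y) is solved at step 2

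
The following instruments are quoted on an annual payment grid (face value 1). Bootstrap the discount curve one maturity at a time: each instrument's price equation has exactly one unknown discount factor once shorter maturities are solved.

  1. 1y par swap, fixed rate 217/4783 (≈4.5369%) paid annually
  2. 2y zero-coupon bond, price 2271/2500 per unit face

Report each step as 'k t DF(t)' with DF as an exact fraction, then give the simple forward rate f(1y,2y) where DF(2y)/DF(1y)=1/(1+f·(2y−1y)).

1 1 4783/5000
2 2 2271/2500
f(1y,2y) = ((4783/5000)/(2271/2500) − 1)/(1) = 241/4542 ≈ 5.3060%

step 1 [1y] swap r/1=217/4783: DF=(1 − 217/4783·(0))/(1+217/4783) = 4783/5000 ≈ 0.956600
step 2 [2y] zero: DF = P = 2271/2500 ≈ 0.908400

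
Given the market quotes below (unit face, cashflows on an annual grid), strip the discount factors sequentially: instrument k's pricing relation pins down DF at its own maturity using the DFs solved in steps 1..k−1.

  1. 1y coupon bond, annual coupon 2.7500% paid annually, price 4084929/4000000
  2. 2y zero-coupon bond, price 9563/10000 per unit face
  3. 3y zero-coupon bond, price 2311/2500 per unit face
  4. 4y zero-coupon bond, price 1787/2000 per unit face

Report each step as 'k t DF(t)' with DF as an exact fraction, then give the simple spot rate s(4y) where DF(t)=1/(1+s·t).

1 1 9939/10000
2 2 9563/10000
3 3 2311/2500
4 4 1787/2000
s(4y) = (1/(1787/2000) − 1)/(4) = 213/7148 ≈ 2.9799%

step 1 [1y] bond c/1=11/400: DF=(4084929/4000000 − 11/400·(0))/(1+11/400) = 9939/10000 ≈ 0.993900
step 2 [2y] zero: DF = P = 9563/10000 ≈ 0.956300
step 3 [3y] zero: DF = P = 2311/2500 ≈ 0.924400
step 4 [4y] zero: DF = P = 1787/2000 ≈ 0.893500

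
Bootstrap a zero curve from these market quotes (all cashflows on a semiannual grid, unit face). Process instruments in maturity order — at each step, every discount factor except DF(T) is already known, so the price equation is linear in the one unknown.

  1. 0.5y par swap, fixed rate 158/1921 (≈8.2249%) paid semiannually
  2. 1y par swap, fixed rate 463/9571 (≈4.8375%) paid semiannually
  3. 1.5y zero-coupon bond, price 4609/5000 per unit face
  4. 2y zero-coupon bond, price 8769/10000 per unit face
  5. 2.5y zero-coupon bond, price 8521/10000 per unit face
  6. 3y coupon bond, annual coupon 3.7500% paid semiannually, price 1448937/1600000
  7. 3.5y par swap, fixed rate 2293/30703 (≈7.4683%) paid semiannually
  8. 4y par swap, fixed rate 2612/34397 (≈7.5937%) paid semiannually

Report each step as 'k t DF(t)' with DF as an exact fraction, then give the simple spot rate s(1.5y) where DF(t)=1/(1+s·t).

step 1 [0.5y] swap r/2=79/1921: DF=(1 − 79/1921·(0))/(1+79/1921) = 1921/2000 ≈ 0.960500
step 2 [1y] swap r/2=463/19142: DF=(1 − 463/19142·(0.960500))/(1+463/19142) = 9537/10000 ≈ 0.953700
step 3 [1.5y] zero: DF = P = 4609/5000 ≈ 0.921800
step 4 [2y] zero: DF = P = 8769/10000 ≈ 0.876900
step 5 [2.5y] zero: DF = P = 8521/10000 ≈ 0.852100
step 6 [3y] bond c/2=3/160: DF=(1448937/1600000 − 3/160·(0.960500+0.953700+0.921800+0.876900+0.852100))/(1+3/160) = 8049/10000 ≈ 0.804900
step 7 [3.5y] swap r/2=2293/61406: DF=(1 − 2293/61406·(0.960500+0.953700+0.921800+0.876900+0.852100+0.804900))/(1+2293/61406) = 7707/10000 ≈ 0.770700
step 8 [4y] swap r/2=1306/34397: DF=(1 − 1306/34397·(0.960500+0.953700+0.921800+0.876900+0.852100+0.804900+0.770700))/(1+1306/34397) = 1847/2500 ≈ 0.738800

1 1/2 1921/2000
2 1 9537/10000
3 3/2 4609/5000
4 2 8769/10000
5 5/2 8521/10000
6 3 8049/10000
7 7/2 7707/10000
8 4 1847/2500
s(1.5y) = (1/(4609/5000) − 1)/(3/2) = 782/13827 ≈ 5.6556%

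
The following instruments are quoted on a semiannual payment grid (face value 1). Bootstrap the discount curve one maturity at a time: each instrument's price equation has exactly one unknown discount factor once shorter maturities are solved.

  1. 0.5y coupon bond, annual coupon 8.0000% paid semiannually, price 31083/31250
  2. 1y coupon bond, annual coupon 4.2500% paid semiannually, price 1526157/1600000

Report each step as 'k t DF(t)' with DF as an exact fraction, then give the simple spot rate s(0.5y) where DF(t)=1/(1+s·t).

step 1 [0.5y] bond c/2=1/25: DF=(31083/31250 − 1/25·(0))/(1+1/25) = 2391/2500 ≈ 0.956400
step 2 [1y] bond c/2=17/800: DF=(1526157/1600000 − 17/800·(0.956400))/(1+17/800) = 9141/10000 ≈ 0.914100

1 1/2 2391/2500
2 1 9141/10000
s(0.5y) = (1/(2391/2500) − 1)/(1/2) = 218/2391 ≈ 9.1175%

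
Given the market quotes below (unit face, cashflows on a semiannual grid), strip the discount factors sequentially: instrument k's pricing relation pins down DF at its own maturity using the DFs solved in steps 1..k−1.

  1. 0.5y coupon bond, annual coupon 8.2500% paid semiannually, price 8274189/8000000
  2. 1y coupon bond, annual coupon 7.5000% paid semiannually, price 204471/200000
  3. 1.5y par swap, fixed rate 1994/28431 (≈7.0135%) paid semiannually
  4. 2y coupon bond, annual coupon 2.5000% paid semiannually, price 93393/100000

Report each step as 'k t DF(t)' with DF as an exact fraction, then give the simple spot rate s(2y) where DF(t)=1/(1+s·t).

1 1/2 9933/10000
2 1 1899/2000
3 3/2 9003/10000
4 2 8873/10000
s(2y) = (1/(8873/10000) − 1)/(2) = 1127/17746 ≈ 6.3507%

step 1 [0.5y] bond c/2=33/800: DF=(8274189/8000000 − 33/800·(0))/(1+33/800) = 9933/10000 ≈ 0.993300
step 2 [1y] bond c/2=3/80: DF=(204471/200000 − 3/80·(0.993300))/(1+3/80) = 1899/2000 ≈ 0.949500
step 3 [1.5y] swap r/2=997/28431: DF=(1 − 997/28431·(0.993300+0.949500))/(1+997/28431) = 9003/10000 ≈ 0.900300
step 4 [2y] bond c/2=1/80: DF=(93393/100000 − 1/80·(0.993300+0.949500+0.900300))/(1+1/80) = 8873/10000 ≈ 0.887300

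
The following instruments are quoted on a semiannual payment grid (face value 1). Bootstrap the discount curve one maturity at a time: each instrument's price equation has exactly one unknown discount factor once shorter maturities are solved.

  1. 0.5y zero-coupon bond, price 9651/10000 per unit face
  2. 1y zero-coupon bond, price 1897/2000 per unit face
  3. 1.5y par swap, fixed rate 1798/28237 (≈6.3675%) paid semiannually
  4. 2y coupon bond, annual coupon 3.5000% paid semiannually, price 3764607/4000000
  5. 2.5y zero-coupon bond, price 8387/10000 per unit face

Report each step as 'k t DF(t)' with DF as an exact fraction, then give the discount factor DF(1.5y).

step 1 [0.5y] zero: DF = P = 9651/10000 ≈ 0.965100
step 2 [1y] zero: DF = P = 1897/2000 ≈ 0.948500
step 3 [1.5y] swap r/2=899/28237: DF=(1 − 899/28237·(0.965100+0.948500))/(1+899/28237) = 9101/10000 ≈ 0.910100
step 4 [2y] bond c/2=7/400: DF=(3764607/4000000 − 7/400·(0.965100+0.948500+0.910100))/(1+7/400) = 2191/2500 ≈ 0.876400
step 5 [2.5y] zero: DF = P = 8387/10000 ≈ 0.838700

1 1/2 9651/10000
2 1 1897/2000
3 3/2 9101/10000
4 2 2191/2500
5 5/2 8387/10000
DF(1.5y) = 9101/10000 ≈ 0.910100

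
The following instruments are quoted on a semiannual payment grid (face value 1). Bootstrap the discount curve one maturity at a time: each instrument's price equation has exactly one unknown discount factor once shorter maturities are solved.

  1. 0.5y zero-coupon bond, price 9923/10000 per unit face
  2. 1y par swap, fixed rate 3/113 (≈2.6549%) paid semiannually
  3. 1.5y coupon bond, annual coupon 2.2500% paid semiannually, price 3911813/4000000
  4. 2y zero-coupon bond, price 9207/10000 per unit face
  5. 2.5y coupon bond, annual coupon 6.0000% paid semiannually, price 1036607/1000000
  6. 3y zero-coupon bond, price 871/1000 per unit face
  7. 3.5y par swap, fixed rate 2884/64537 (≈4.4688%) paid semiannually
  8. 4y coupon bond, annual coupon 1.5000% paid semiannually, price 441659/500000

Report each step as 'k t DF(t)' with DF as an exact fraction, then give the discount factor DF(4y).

1 1/2 9923/10000
2 1 9739/10000
3 3/2 2363/2500
4 2 9207/10000
5 5/2 2237/2500
6 3 871/1000
7 7/2 4279/5000
8 4 8287/10000
DF(4y) = 8287/10000 ≈ 0.828700

step 1 [0.5y] zero: DF = P = 9923/10000 ≈ 0.992300
step 2 [1y] swap r/2=3/226: DF=(1 − 3/226·(0.992300))/(1+3/226) = 9739/10000 ≈ 0.973900
step 3 [1.5y] bond c/2=9/800: DF=(3911813/4000000 − 9/800·(0.992300+0.973900))/(1+9/800) = 2363/2500 ≈ 0.945200
step 4 [2y] zero: DF = P = 9207/10000 ≈ 0.920700
step 5 [2.5y] bond c/2=3/100: DF=(1036607/1000000 − 3/100·(0.992300+0.973900+0.945200+0.920700))/(1+3/100) = 2237/2500 ≈ 0.894800
step 6 [3y] zero: DF = P = 871/1000 ≈ 0.871000
step 7 [3.5y] swap r/2=1442/64537: DF=(1 − 1442/64537·(0.992300+0.973900+0.945200+0.920700+0.894800+0.871000))/(1+1442/64537) = 4279/5000 ≈ 0.855800
step 8 [4y] bond c/2=3/400: DF=(441659/500000 − 3/400·(0.992300+0.973900+0.945200+0.920700+0.894800+0.871000+0.855800))/(1+3/400) = 8287/10000 ≈ 0.828700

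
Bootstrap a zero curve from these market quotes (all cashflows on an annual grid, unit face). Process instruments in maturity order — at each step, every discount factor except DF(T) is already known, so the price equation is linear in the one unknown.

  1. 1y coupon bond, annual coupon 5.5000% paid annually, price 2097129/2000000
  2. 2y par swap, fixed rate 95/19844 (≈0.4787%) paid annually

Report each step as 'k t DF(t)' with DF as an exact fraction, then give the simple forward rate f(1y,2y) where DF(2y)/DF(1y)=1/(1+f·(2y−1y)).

step 1 [1y] bond c/1=11/200: DF=(2097129/2000000 − 11/200·(0))/(1+11/200) = 9939/10000 ≈ 0.993900
step 2 [2y] swap r/1=95/19844: DF=(1 − 95/19844·(0.993900))/(1+95/19844) = 1981/2000 ≈ 0.990500

1 1 9939/10000
2 2 1981/2000
f(1y,2y) = ((9939/10000)/(1981/2000) − 1)/(1) = 34/9905 ≈ 0.3433%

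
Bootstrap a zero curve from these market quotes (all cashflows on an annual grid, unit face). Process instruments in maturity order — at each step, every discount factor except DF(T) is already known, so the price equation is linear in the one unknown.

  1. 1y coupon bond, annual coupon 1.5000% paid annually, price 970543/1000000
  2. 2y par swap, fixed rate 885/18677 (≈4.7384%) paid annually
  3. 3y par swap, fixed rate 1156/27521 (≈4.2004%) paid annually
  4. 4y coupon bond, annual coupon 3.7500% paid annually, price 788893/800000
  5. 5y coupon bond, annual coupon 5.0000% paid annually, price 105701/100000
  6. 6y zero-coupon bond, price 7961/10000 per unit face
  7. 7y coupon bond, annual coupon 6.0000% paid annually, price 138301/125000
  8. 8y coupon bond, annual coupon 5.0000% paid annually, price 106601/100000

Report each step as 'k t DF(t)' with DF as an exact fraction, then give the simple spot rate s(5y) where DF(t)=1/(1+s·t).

step 1 [1y] bond c/1=3/200: DF=(970543/1000000 − 3/200·(0))/(1+3/200) = 4781/5000 ≈ 0.956200
step 2 [2y] swap r/1=885/18677: DF=(1 − 885/18677·(0.956200))/(1+885/18677) = 1823/2000 ≈ 0.911500
step 3 [3y] swap r/1=1156/27521: DF=(1 − 1156/27521·(0.956200+0.911500))/(1+1156/27521) = 2211/2500 ≈ 0.884400
step 4 [4y] bond c/1=3/80: DF=(788893/800000 − 3/80·(0.956200+0.911500+0.884400))/(1+3/80) = 851/1000 ≈ 0.851000
step 5 [5y] bond c/1=1/20: DF=(105701/100000 − 1/20·(0.956200+0.911500+0.884400+0.851000))/(1+1/20) = 8351/10000 ≈ 0.835100
step 6 [6y] zero: DF = P = 7961/10000 ≈ 0.796100
step 7 [7y] bond c/1=3/50: DF=(138301/125000 − 3/50·(0.956200+0.911500+0.884400+0.851000+0.835100+0.796100))/(1+3/50) = 299/400 ≈ 0.747500
step 8 [8y] bond c/1=1/20: DF=(106601/100000 − 1/20·(0.956200+0.911500+0.884400+0.851000+0.835100+0.796100+0.747500))/(1+1/20) = 913/1250 ≈ 0.730400

1 1 4781/5000
2 2 1823/2000
3 3 2211/2500
4 4 851/1000
5 5 8351/10000
6 6 7961/10000
7 7 299/400
8 8 913/1250
s(5y) = (1/(8351/10000) − 1)/(5) = 1649/41755 ≈ 3.9492%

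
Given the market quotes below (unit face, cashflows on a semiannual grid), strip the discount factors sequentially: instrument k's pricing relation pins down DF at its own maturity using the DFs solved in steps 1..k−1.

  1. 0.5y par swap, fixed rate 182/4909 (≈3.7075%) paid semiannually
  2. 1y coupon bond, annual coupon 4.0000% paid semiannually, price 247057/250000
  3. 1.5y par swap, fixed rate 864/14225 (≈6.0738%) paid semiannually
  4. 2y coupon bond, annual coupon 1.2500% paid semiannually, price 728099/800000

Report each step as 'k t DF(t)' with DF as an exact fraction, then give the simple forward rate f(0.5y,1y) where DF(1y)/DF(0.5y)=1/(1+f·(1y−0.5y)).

1 1/2 4909/5000
2 1 1187/1250
3 3/2 571/625
4 2 2217/2500
f(0.5y,1y) = ((4909/5000)/(1187/1250) − 1)/(1/2) = 161/2374 ≈ 6.7818%

step 1 [0.5y] swap r/2=91/4909: DF=(1 − 91/4909·(0))/(1+91/4909) = 4909/5000 ≈ 0.981800
step 2 [1y] bond c/2=1/50: DF=(247057/250000 − 1/50·(0.981800))/(1+1/50) = 1187/1250 ≈ 0.949600
step 3 [1.5y] swap r/2=432/14225: DF=(1 − 432/14225·(0.981800+0.949600))/(1+432/14225) = 571/625 ≈ 0.913600
step 4 [2y] bond c/2=1/160: DF=(728099/800000 − 1/160·(0.981800+0.949600+0.913600))/(1+1/160) = 2217/2500 ≈ 0.886800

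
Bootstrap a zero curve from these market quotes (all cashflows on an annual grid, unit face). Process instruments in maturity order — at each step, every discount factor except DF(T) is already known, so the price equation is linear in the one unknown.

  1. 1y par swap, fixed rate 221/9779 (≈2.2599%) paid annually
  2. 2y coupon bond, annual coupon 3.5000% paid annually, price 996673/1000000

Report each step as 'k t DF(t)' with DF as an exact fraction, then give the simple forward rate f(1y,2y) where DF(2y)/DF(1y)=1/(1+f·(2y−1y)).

1 1 9779/10000
2 2 9299/10000
f(1y,2y) = ((9779/10000)/(9299/10000) − 1)/(1) = 480/9299 ≈ 5.1618%

step 1 [1y] swap r/1=221/9779: DF=(1 − 221/9779·(0))/(1+221/9779) = 9779/10000 ≈ 0.977900
step 2 [2y] bond c/1=7/200: DF=(996673/1000000 − 7/200·(0.977900))/(1+7/200) = 9299/10000 ≈ 0.929900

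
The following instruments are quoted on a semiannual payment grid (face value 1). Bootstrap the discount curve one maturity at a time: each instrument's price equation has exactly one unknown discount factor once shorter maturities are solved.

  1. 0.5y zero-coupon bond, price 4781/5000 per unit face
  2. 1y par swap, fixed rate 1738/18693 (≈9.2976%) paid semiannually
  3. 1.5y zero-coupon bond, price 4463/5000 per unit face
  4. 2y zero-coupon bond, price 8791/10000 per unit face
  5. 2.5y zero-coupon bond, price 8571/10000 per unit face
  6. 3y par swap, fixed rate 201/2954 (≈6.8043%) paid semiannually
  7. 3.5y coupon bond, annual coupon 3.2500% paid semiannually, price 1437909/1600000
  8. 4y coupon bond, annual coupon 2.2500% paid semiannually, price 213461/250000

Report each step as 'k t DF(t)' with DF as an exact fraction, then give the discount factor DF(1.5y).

step 1 [0.5y] zero: DF = P = 4781/5000 ≈ 0.956200
step 2 [1y] swap r/2=869/18693: DF=(1 − 869/18693·(0.956200))/(1+869/18693) = 9131/10000 ≈ 0.913100
step 3 [1.5y] zero: DF = P = 4463/5000 ≈ 0.892600
step 4 [2y] zero: DF = P = 8791/10000 ≈ 0.879100
step 5 [2.5y] zero: DF = P = 8571/10000 ≈ 0.857100
step 6 [3y] swap r/2=201/5908: DF=(1 − 201/5908·(0.956200+0.913100+0.892600+0.879100+0.857100))/(1+201/5908) = 8191/10000 ≈ 0.819100
step 7 [3.5y] bond c/2=13/800: DF=(1437909/1600000 − 13/800·(0.956200+0.913100+0.892600+0.879100+0.857100+0.819100))/(1+13/800) = 7993/10000 ≈ 0.799300
step 8 [4y] bond c/2=9/800: DF=(213461/250000 − 9/800·(0.956200+0.913100+0.892600+0.879100+0.857100+0.819100+0.799300))/(1+9/800) = 7763/10000 ≈ 0.776300

1 1/2 4781/5000
2 1 9131/10000
3 3/2 4463/5000
4 2 8791/10000
5 5/2 8571/10000
6 3 8191/10000
7 7/2 7993/10000
8 4 7763/10000
DF(1.5y) = 4463/5000 ≈ 0.892600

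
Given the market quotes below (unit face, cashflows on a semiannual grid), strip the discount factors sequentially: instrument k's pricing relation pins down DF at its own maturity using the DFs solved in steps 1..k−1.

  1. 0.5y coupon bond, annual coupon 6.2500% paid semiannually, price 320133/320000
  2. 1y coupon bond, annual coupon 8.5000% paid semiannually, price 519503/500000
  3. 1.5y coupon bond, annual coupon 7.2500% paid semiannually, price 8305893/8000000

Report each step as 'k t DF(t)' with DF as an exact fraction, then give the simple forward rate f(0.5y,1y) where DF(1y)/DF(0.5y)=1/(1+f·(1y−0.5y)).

step 1 [0.5y] bond c/2=1/32: DF=(320133/320000 − 1/32·(0))/(1+1/32) = 9701/10000 ≈ 0.970100
step 2 [1y] bond c/2=17/400: DF=(519503/500000 − 17/400·(0.970100))/(1+17/400) = 9571/10000 ≈ 0.957100
step 3 [1.5y] bond c/2=29/800: DF=(8305893/8000000 − 29/800·(0.970100+0.957100))/(1+29/800) = 1869/2000 ≈ 0.934500

1 1/2 9701/10000
2 1 9571/10000
3 3/2 1869/2000
f(0.5y,1y) = ((9701/10000)/(9571/10000) − 1)/(1/2) = 260/9571 ≈ 2.7165%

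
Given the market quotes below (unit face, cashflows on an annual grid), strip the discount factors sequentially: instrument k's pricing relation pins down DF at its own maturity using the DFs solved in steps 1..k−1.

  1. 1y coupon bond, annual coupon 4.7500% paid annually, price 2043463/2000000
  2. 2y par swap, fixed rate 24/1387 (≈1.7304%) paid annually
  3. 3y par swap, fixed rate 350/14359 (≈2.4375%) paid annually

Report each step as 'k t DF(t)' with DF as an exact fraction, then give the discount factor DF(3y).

1 1 4877/5000
2 2 604/625
3 3 93/100
DF(3y) = 93/100 ≈ 0.930000

step 1 [1y] bond c/1=19/400: DF=(2043463/2000000 − 19/400·(0))/(1+19/400) = 4877/5000 ≈ 0.975400
step 2 [2y] swap r/1=24/1387: DF=(1 − 24/1387·(0.975400))/(1+24/1387) = 604/625 ≈ 0.966400
step 3 [3y] swap r/1=350/14359: DF=(1 − 350/14359·(0.975400+0.966400))/(1+350/14359) = 93/100 ≈ 0.930000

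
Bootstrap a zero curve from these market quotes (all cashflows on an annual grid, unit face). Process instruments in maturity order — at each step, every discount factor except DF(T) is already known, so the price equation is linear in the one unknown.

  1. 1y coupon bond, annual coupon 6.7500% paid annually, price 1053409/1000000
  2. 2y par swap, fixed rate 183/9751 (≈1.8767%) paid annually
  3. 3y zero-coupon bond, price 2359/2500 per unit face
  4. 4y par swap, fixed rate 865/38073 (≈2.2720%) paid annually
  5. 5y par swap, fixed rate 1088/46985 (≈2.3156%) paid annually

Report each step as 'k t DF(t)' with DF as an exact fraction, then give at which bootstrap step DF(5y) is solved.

step 1 [1y] bond c/1=27/400: DF=(1053409/1000000 − 27/400·(0))/(1+27/400) = 2467/2500 ≈ 0.986800
step 2 [2y] swap r/1=183/9751: DF=(1 − 183/9751·(0.986800))/(1+183/9751) = 4817/5000 ≈ 0.963400
step 3 [3y] zero: DF = P = 2359/2500 ≈ 0.943600
step 4 [4y] swap r/1=865/38073: DF=(1 − 865/38073·(0.986800+0.963400+0.943600))/(1+865/38073) = 1827/2000 ≈ 0.913500
step 5 [5y] swap r/1=1088/46985: DF=(1 − 1088/46985·(0.986800+0.963400+0.943600+0.913500))/(1+1088/46985) = 557/625 ≈ 0.891200

1 1 2467/2500
2 2 4817/5000
3 3 2359/2500
4 4 1827/2000
5 5 557/625
DF(5y) is solved at step 5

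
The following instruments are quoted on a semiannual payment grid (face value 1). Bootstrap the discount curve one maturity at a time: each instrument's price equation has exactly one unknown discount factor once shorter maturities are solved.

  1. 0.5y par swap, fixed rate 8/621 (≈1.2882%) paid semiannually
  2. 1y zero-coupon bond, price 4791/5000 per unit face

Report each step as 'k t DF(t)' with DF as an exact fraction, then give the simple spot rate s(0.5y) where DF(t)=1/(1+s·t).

1 1/2 621/625
2 1 4791/5000
s(0.5y) = (1/(621/625) − 1)/(1/2) = 8/621 ≈ 1.2882%

step 1 [0.5y] swap r/2=4/621: DF=(1 − 4/621·(0))/(1+4/621) = 621/625 ≈ 0.993600
step 2 [1y] zero: DF = P = 4791/5000 ≈ 0.958200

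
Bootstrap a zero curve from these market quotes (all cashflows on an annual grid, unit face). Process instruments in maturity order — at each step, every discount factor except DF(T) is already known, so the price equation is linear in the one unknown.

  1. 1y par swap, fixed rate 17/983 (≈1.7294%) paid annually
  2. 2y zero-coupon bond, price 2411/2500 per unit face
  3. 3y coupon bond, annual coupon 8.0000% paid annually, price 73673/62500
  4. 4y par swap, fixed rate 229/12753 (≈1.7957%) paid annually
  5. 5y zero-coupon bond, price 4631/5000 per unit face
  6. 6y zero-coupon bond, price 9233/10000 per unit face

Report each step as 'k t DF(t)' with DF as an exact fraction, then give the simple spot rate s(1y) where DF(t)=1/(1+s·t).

step 1 [1y] swap r/1=17/983: DF=(1 − 17/983·(0))/(1+17/983) = 983/1000 ≈ 0.983000
step 2 [2y] zero: DF = P = 2411/2500 ≈ 0.964400
step 3 [3y] bond c/1=2/25: DF=(73673/62500 − 2/25·(0.983000+0.964400))/(1+2/25) = 592/625 ≈ 0.947200
step 4 [4y] swap r/1=229/12753: DF=(1 − 229/12753·(0.983000+0.964400+0.947200))/(1+229/12753) = 9313/10000 ≈ 0.931300
step 5 [5y] zero: DF = P = 4631/5000 ≈ 0.926200
step 6 [6y] zero: DF = P = 9233/10000 ≈ 0.923300

1 1 983/1000
2 2 2411/2500
3 3 592/625
4 4 9313/10000
5 5 4631/5000
6 6 9233/10000
s(1y) = (1/(983/1000) − 1)/(1) = 17/983 ≈ 1.7294%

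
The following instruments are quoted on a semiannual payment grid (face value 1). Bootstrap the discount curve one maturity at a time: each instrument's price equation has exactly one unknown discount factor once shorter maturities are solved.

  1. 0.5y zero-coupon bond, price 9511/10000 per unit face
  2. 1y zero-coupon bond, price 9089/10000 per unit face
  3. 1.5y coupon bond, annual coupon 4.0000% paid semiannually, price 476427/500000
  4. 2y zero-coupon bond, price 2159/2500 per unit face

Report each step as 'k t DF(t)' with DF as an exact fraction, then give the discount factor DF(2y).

1 1/2 9511/10000
2 1 9089/10000
3 3/2 8977/10000
4 2 2159/2500
DF(2y) = 2159/2500 ≈ 0.863600

step 1 [0.5y] zero: DF = P = 9511/10000 ≈ 0.951100
step 2 [1y] zero: DF = P = 9089/10000 ≈ 0.908900
step 3 [1.5y] bond c/2=1/50: DF=(476427/500000 − 1/50·(0.951100+0.908900))/(1+1/50) = 8977/10000 ≈ 0.897700
step 4 [2y] zero: DF = P = 2159/2500 ≈ 0.863600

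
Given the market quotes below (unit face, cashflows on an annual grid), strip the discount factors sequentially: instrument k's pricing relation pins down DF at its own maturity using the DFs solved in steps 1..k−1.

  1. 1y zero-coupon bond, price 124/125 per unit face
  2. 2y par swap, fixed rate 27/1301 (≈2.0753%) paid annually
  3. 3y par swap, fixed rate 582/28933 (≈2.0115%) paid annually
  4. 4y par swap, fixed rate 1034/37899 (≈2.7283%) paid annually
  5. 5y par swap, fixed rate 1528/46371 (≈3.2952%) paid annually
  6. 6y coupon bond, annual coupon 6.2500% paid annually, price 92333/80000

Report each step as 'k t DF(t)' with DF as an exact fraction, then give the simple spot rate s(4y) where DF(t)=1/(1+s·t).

1 1 124/125
2 2 1919/2000
3 3 4709/5000
4 4 4483/5000
5 5 1059/1250
6 6 1627/2000
s(4y) = (1/(4483/5000) − 1)/(4) = 517/17932 ≈ 2.8831%

step 1 [1y] zero: DF = P = 124/125 ≈ 0.992000
step 2 [2y] swap r/1=27/1301: DF=(1 − 27/1301·(0.992000))/(1+27/1301) = 1919/2000 ≈ 0.959500
step 3 [3y] swap r/1=582/28933: DF=(1 − 582/28933·(0.992000+0.959500))/(1+582/28933) = 4709/5000 ≈ 0.941800
step 4 [4y] swap r/1=1034/37899: DF=(1 − 1034/37899·(0.992000+0.959500+0.941800))/(1+1034/37899) = 4483/5000 ≈ 0.896600
step 5 [5y] swap r/1=1528/46371: DF=(1 − 1528/46371·(0.992000+0.959500+0.941800+0.896600))/(1+1528/46371) = 1059/1250 ≈ 0.847200
step 6 [6y] bond c/1=1/16: DF=(92333/80000 − 1/16·(0.992000+0.959500+0.941800+0.896600+0.847200))/(1+1/16) = 1627/2000 ≈ 0.813500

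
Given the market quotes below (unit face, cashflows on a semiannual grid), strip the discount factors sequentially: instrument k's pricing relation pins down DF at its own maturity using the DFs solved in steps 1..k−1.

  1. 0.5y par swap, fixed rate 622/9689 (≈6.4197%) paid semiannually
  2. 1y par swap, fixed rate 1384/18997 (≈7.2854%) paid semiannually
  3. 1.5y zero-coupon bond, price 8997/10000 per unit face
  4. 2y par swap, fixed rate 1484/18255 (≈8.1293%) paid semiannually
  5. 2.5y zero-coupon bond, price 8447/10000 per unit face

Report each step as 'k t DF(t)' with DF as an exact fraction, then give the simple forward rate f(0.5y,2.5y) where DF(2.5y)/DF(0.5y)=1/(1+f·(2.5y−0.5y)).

step 1 [0.5y] swap r/2=311/9689: DF=(1 − 311/9689·(0))/(1+311/9689) = 9689/10000 ≈ 0.968900
step 2 [1y] swap r/2=692/18997: DF=(1 − 692/18997·(0.968900))/(1+692/18997) = 2327/2500 ≈ 0.930800
step 3 [1.5y] zero: DF = P = 8997/10000 ≈ 0.899700
step 4 [2y] swap r/2=742/18255: DF=(1 − 742/18255·(0.968900+0.930800+0.899700))/(1+742/18255) = 2129/2500 ≈ 0.851600
step 5 [2.5y] zero: DF = P = 8447/10000 ≈ 0.844700

1 1/2 9689/10000
2 1 2327/2500
3 3/2 8997/10000
4 2 2129/2500
5 5/2 8447/10000
f(0.5y,2.5y) = ((9689/10000)/(8447/10000) − 1)/(2) = 621/8447 ≈ 7.3517%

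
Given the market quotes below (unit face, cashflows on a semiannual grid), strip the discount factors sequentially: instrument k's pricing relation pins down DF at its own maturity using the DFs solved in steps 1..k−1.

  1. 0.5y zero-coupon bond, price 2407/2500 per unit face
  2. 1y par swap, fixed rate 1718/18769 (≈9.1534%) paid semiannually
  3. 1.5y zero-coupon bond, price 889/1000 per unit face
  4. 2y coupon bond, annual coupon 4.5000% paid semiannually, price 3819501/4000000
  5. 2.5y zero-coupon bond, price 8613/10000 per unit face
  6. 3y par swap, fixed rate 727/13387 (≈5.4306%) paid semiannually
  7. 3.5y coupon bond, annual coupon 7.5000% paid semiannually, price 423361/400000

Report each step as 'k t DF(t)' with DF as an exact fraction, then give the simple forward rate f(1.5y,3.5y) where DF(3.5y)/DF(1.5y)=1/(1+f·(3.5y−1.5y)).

step 1 [0.5y] zero: DF = P = 2407/2500 ≈ 0.962800
step 2 [1y] swap r/2=859/18769: DF=(1 − 859/18769·(0.962800))/(1+859/18769) = 9141/10000 ≈ 0.914100
step 3 [1.5y] zero: DF = P = 889/1000 ≈ 0.889000
step 4 [2y] bond c/2=9/400: DF=(3819501/4000000 − 9/400·(0.962800+0.914100+0.889000))/(1+9/400) = 873/1000 ≈ 0.873000
step 5 [2.5y] zero: DF = P = 8613/10000 ≈ 0.861300
step 6 [3y] swap r/2=727/26774: DF=(1 − 727/26774·(0.962800+0.914100+0.889000+0.873000+0.861300))/(1+727/26774) = 4273/5000 ≈ 0.854600
step 7 [3.5y] bond c/2=3/80: DF=(423361/400000 − 3/80·(0.962800+0.914100+0.889000+0.873000+0.861300+0.854600))/(1+3/80) = 4133/5000 ≈ 0.826600

1 1/2 2407/2500
2 1 9141/10000
3 3/2 889/1000
4 2 873/1000
5 5/2 8613/10000
6 3 4273/5000
7 7/2 4133/5000
f(1.5y,3.5y) = ((889/1000)/(4133/5000) − 1)/(2) = 156/4133 ≈ 3.7745%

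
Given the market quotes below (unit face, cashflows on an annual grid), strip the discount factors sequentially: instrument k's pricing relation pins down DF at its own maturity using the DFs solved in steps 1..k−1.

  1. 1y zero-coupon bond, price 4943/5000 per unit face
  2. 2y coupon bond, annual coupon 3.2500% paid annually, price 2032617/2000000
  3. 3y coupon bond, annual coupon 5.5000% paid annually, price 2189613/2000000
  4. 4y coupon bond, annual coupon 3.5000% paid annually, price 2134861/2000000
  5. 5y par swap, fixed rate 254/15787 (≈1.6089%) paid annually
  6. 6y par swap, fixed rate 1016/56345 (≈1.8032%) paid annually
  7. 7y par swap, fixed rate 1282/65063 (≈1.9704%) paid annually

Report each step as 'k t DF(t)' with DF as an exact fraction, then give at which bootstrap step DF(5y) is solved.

1 1 4943/5000
2 2 2383/2500
3 3 1873/2000
4 4 467/500
5 5 4619/5000
6 6 1123/1250
7 7 4359/5000
DF(5y) is solved at step 5

step 1 [1y] zero: DF = P = 4943/5000 ≈ 0.988600
step 2 [2y] bond c/1=13/400: DF=(2032617/2000000 − 13/400·(0.988600))/(1+13/400) = 2383/2500 ≈ 0.953200
step 3 [3y] bond c/1=11/200: DF=(2189613/2000000 − 11/200·(0.988600+0.953200))/(1+11/200) = 1873/2000 ≈ 0.936500
step 4 [4y] bond c/1=7/200: DF=(2134861/2000000 − 7/200·(0.988600+0.953200+0.936500))/(1+7/200) = 467/500 ≈ 0.934000
step 5 [5y] swap r/1=254/15787: DF=(1 − 254/15787·(0.988600+0.953200+0.936500+0.934000))/(1+254/15787) = 4619/5000 ≈ 0.923800
step 6 [6y] swap r/1=1016/56345: DF=(1 − 1016/56345·(0.988600+0.953200+0.936500+0.934000+0.923800))/(1+1016/56345) = 1123/1250 ≈ 0.898400
step 7 [7y] swap r/1=1282/65063: DF=(1 − 1282/65063·(0.988600+0.953200+0.936500+0.934000+0.923800+0.898400))/(1+1282/65063) = 4359/5000 ≈ 0.871800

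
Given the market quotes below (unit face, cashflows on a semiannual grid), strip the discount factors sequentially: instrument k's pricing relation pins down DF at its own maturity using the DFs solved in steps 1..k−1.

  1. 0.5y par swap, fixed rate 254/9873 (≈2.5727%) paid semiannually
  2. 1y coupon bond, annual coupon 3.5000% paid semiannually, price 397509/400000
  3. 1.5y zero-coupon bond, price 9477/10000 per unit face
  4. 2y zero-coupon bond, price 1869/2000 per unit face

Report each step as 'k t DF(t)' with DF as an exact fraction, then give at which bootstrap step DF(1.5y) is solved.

step 1 [0.5y] swap r/2=127/9873: DF=(1 − 127/9873·(0))/(1+127/9873) = 9873/10000 ≈ 0.987300
step 2 [1y] bond c/2=7/400: DF=(397509/400000 − 7/400·(0.987300))/(1+7/400) = 9597/10000 ≈ 0.959700
step 3 [1.5y] zero: DF = P = 9477/10000 ≈ 0.947700
step 4 [2y] zero: DF = P = 1869/2000 ≈ 0.934500

1 1/2 9873/10000
2 1 9597/10000
3 3/2 9477/10000
4 2 1869/2000
DF(1.5y) is solved at step 3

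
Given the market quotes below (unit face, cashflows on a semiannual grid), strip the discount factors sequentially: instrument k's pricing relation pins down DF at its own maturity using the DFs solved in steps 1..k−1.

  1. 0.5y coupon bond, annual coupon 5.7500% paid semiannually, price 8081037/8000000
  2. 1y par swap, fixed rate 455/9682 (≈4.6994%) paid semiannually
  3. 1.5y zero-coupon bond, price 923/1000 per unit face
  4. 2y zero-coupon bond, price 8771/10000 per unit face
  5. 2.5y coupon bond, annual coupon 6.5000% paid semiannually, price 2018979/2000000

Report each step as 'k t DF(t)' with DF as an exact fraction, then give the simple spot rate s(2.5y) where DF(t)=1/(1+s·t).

1 1/2 9819/10000
2 1 1909/2000
3 3/2 923/1000
4 2 8771/10000
5 5/2 8601/10000
s(2.5y) = (1/(8601/10000) − 1)/(5/2) = 2798/43005 ≈ 6.5062%

step 1 [0.5y] bond c/2=23/800: DF=(8081037/8000000 − 23/800·(0))/(1+23/800) = 9819/10000 ≈ 0.981900
step 2 [1y] swap r/2=455/19364: DF=(1 − 455/19364·(0.981900))/(1+455/19364) = 1909/2000 ≈ 0.954500
step 3 [1.5y] zero: DF = P = 923/1000 ≈ 0.923000
step 4 [2y] zero: DF = P = 8771/10000 ≈ 0.877100
step 5 [2.5y] bond c/2=13/400: DF=(2018979/2000000 − 13/400·(0.981900+0.954500+0.923000+0.877100))/(1+13/400) = 8601/10000 ≈ 0.860100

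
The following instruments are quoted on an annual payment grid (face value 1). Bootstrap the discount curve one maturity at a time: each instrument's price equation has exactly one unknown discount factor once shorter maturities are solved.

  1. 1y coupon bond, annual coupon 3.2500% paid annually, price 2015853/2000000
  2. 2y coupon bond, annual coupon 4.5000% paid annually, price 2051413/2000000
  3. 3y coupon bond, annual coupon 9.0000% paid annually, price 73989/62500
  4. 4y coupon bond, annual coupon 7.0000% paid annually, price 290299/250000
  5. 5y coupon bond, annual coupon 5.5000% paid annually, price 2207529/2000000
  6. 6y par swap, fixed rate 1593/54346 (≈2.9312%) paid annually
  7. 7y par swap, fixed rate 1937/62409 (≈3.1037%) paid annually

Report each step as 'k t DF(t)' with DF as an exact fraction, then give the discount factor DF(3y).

step 1 [1y] bond c/1=13/400: DF=(2015853/2000000 − 13/400·(0))/(1+13/400) = 4881/5000 ≈ 0.976200
step 2 [2y] bond c/1=9/200: DF=(2051413/2000000 − 9/200·(0.976200))/(1+9/200) = 1879/2000 ≈ 0.939500
step 3 [3y] bond c/1=9/100: DF=(73989/62500 − 9/100·(0.976200+0.939500))/(1+9/100) = 9279/10000 ≈ 0.927900
step 4 [4y] bond c/1=7/100: DF=(290299/250000 − 7/100·(0.976200+0.939500+0.927900))/(1+7/100) = 562/625 ≈ 0.899200
step 5 [5y] bond c/1=11/200: DF=(2207529/2000000 − 11/200·(0.976200+0.939500+0.927900+0.899200))/(1+11/200) = 8511/10000 ≈ 0.851100
step 6 [6y] swap r/1=1593/54346: DF=(1 − 1593/54346·(0.976200+0.939500+0.927900+0.899200+0.851100))/(1+1593/54346) = 8407/10000 ≈ 0.840700
step 7 [7y] swap r/1=1937/62409: DF=(1 − 1937/62409·(0.976200+0.939500+0.927900+0.899200+0.851100+0.840700))/(1+1937/62409) = 8063/10000 ≈ 0.806300

1 1 4881/5000
2 2 1879/2000
3 3 9279/10000
4 4 562/625
5 5 8511/10000
6 6 8407/10000
7 7 8063/10000
DF(3y) = 9279/10000 ≈ 0.927900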